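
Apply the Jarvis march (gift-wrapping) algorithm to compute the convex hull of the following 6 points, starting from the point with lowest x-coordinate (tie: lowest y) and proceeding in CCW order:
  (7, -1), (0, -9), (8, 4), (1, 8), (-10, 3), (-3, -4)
Hull (CCW) = [(-10, 3), (0, -9), (7, -1), (8, 4), (1, 8)]

Jarvis march: at each step, from the current hull vertex p, select the next vertex q as the point such that every other point lies strictly to the left of (or on) the directed line p → q. (Equivalently: for every other point r, the cross product (q − p) × (r − p) ≥ 0.)
Starting point (lowest x, tie lowest y): (-10, 3). Wrap until returning to start. Resulting hull: (-10, 3), (0, -9), (7, -1), (8, 4), (1, 8).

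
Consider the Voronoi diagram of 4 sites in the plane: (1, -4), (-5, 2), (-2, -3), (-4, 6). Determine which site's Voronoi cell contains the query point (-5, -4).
Nearest site = (-2, -3)

The Voronoi cell of site s contains exactly those query points closer to s than to any other site. Compute squared distances from q = (-5, -4) to each site:
  (-2 − -5)² + (-3 − -4)² = 10
  (-5 − -5)² + (2 − -4)² = 36
  (1 − -5)² + (-4 − -4)² = 36
  (-4 − -5)² + (6 − -4)² = 101
Minimum is attained by (-2, -3), so q lies in its Voronoi cell.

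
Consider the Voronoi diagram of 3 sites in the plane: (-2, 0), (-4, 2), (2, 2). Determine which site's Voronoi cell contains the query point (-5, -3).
Nearest site = (-2, 0)

The Voronoi cell of site s contains exactly those query points closer to s than to any other site. Compute squared distances from q = (-5, -3) to each site:
  (-2 − -5)² + (0 − -3)² = 18
  (-4 − -5)² + (2 − -3)² = 26
  (2 − -5)² + (2 − -3)² = 74
Minimum is attained by (-2, 0), so q lies in its Voronoi cell.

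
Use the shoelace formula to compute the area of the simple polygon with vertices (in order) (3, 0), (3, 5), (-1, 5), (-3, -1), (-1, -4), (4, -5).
Area = 49

Shoelace formula: Area = (1/2) |Σ_i (x_i · y_{i+1} − x_{i+1} · y_i)| (indices mod n). Compute each cross term:
  (3)(5) − (3)(0) = 15
  (3)(5) − (-1)(5) = 20
  (-1)(-1) − (-3)(5) = 16
  (-3)(-4) − (-1)(-1) = 11
  (-1)(-5) − (4)(-4) = 21
  (4)(0) − (3)(-5) = 15
Sum = 98, so (signed) Area = 98/2 = 49, |Area| = 49.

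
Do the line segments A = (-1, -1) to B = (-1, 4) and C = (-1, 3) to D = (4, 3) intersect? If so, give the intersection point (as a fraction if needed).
Yes; intersection at (-1, 3) (t = 4/5 on AB, s = 0 on CD)

Parametrize AB as A + t(B − A) = (-1 + 0 t, -1 + 5 t) and CD as C + s(D − C) = (-1 + 5 s, 3 + 0 s). Solve the linear system for (t, s). Determinant = 25 ≠ 0, so a unique intersection of the containing lines exists. Solution: t = 4/5, s = 0 — both in [0, 1], so the segments cross. Intersection point: (-1, 3).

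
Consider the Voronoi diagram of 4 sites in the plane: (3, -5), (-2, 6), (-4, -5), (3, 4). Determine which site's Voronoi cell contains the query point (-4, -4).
Nearest site = (-4, -5)

The Voronoi cell of site s contains exactly those query points closer to s than to any other site. Compute squared distances from q = (-4, -4) to each site:
  (-4 − -4)² + (-5 − -4)² = 1
  (3 − -4)² + (-5 − -4)² = 50
  (-2 − -4)² + (6 − -4)² = 104
  (3 − -4)² + (4 − -4)² = 113
Minimum is attained by (-4, -5), so q lies in its Voronoi cell.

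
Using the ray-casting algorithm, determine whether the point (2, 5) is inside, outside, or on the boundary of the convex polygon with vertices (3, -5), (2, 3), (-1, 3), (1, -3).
The point (2, 5) lies strictly outside the polygon

Cast a horizontal ray to the right from the query point and count how many polygon edges it crosses (each edge strictly once or zero times, handled with the usual half-open convention). 
Parity of crossings → even ⇒ outside.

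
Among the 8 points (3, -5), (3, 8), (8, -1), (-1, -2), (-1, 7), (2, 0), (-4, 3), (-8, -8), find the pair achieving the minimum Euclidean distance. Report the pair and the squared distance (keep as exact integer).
Pair = ((-1, -2), (2, 0)); squared distance = 13

Compute all C(8, 2) = 28 pairwise squared distances (x_i − x_j)² + (y_i − y_j)². The minimum is 13, attained by the pair ((-1, -2), (2, 0)).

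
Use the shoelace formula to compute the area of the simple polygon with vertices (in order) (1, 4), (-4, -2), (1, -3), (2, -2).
Area = 21

Shoelace formula: Area = (1/2) |Σ_i (x_i · y_{i+1} − x_{i+1} · y_i)| (indices mod n). Compute each cross term:
  (1)(-2) − (-4)(4) = 14
  (-4)(-3) − (1)(-2) = 14
  (1)(-2) − (2)(-3) = 4
  (2)(4) − (1)(-2) = 10
Sum = 42, so (signed) Area = 42/2 = 21, |Area| = 21.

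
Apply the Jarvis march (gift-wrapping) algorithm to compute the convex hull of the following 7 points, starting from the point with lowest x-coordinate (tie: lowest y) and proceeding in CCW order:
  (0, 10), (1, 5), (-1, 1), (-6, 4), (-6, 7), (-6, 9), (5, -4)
Hull (CCW) = [(-6, 4), (5, -4), (0, 10), (-6, 9)]

Jarvis march: at each step, from the current hull vertex p, select the next vertex q as the point such that every other point lies strictly to the left of (or on) the directed line p → q. (Equivalently: for every other point r, the cross product (q − p) × (r − p) ≥ 0.)
Starting point (lowest x, tie lowest y): (-6, 4). Wrap until returning to start. Resulting hull: (-6, 4), (5, -4), (0, 10), (-6, 9).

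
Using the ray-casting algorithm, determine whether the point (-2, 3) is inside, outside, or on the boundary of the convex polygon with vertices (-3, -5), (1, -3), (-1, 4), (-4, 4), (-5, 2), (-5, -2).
The point (-2, 3) lies strictly inside the polygon

Cast a horizontal ray to the right from the query point and count how many polygon edges it crosses (each edge strictly once or zero times, handled with the usual half-open convention). 
Parity of crossings → odd ⇒ inside.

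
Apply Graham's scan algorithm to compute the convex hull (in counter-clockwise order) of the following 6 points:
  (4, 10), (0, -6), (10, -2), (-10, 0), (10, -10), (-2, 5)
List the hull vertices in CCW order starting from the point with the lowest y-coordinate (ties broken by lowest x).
Hull (CCW) = [(10, -10), (10, -2), (4, 10), (-10, 0), (0, -6)]

Graham scan procedure:
  1. Find the pivot p₀ = point with lowest y (tie → lowest x): (10, -10).
  2. Sort the remaining points by polar angle around p₀.
  3. Walk through sorted points, maintaining a stack; pop the top while the last three entries make a non-left turn (cross product ≤ 0).
  4. Final stack is the convex hull in CCW order: (10, -10), (10, -2), (4, 10), (-10, 0), (0, -6).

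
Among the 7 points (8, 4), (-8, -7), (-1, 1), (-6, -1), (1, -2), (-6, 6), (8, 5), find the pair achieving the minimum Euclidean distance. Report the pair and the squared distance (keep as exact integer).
Pair = ((8, 4), (8, 5)); squared distance = 1

Compute all C(7, 2) = 21 pairwise squared distances (x_i − x_j)² + (y_i − y_j)². The minimum is 1, attained by the pair ((8, 4), (8, 5)).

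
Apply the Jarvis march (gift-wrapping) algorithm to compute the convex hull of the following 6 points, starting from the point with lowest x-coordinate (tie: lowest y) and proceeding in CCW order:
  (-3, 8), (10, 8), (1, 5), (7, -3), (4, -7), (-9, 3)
Hull (CCW) = [(-9, 3), (4, -7), (7, -3), (10, 8), (-3, 8)]

Jarvis march: at each step, from the current hull vertex p, select the next vertex q as the point such that every other point lies strictly to the left of (or on) the directed line p → q. (Equivalently: for every other point r, the cross product (q − p) × (r − p) ≥ 0.)
Starting point (lowest x, tie lowest y): (-9, 3). Wrap until returning to start. Resulting hull: (-9, 3), (4, -7), (7, -3), (10, 8), (-3, 8).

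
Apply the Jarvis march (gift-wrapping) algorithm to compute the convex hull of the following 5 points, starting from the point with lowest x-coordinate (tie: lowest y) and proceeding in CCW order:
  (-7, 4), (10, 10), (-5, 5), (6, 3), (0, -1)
Hull (CCW) = [(-7, 4), (0, -1), (6, 3), (10, 10), (-5, 5)]

Jarvis march: at each step, from the current hull vertex p, select the next vertex q as the point such that every other point lies strictly to the left of (or on) the directed line p → q. (Equivalently: for every other point r, the cross product (q − p) × (r − p) ≥ 0.)
Starting point (lowest x, tie lowest y): (-7, 4). Wrap until returning to start. Resulting hull: (-7, 4), (0, -1), (6, 3), (10, 10), (-5, 5).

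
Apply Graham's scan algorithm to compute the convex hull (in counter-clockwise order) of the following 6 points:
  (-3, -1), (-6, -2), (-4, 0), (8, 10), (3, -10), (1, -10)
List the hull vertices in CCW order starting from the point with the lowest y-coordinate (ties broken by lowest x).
Hull (CCW) = [(1, -10), (3, -10), (8, 10), (-4, 0), (-6, -2)]

Graham scan procedure:
  1. Find the pivot p₀ = point with lowest y (tie → lowest x): (1, -10).
  2. Sort the remaining points by polar angle around p₀.
  3. Walk through sorted points, maintaining a stack; pop the top while the last three entries make a non-left turn (cross product ≤ 0).
  4. Final stack is the convex hull in CCW order: (1, -10), (3, -10), (8, 10), (-4, 0), (-6, -2).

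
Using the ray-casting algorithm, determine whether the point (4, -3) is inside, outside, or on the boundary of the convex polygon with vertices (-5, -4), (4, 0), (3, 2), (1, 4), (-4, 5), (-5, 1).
The point (4, -3) lies strictly outside the polygon

Cast a horizontal ray to the right from the query point and count how many polygon edges it crosses (each edge strictly once or zero times, handled with the usual half-open convention). 
Parity of crossings → even ⇒ outside.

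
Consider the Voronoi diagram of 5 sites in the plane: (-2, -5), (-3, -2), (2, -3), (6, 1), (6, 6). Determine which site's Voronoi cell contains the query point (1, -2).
Nearest site = (2, -3)

The Voronoi cell of site s contains exactly those query points closer to s than to any other site. Compute squared distances from q = (1, -2) to each site:
  (2 − 1)² + (-3 − -2)² = 2
  (-3 − 1)² + (-2 − -2)² = 16
  (-2 − 1)² + (-5 − -2)² = 18
  (6 − 1)² + (1 − -2)² = 34
  (6 − 1)² + (6 − -2)² = 89
Minimum is attained by (2, -3), so q lies in its Voronoi cell.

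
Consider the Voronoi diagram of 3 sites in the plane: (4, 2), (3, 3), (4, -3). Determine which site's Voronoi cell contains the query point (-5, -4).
Nearest site = (4, -3)

The Voronoi cell of site s contains exactly those query points closer to s than to any other site. Compute squared distances from q = (-5, -4) to each site:
  (4 − -5)² + (-3 − -4)² = 82
  (3 − -5)² + (3 − -4)² = 113
  (4 − -5)² + (2 − -4)² = 117
Minimum is attained by (4, -3), so q lies in its Voronoi cell.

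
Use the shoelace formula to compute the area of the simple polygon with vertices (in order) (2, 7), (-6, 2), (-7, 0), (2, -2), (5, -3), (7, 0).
Area = 74

Shoelace formula: Area = (1/2) |Σ_i (x_i · y_{i+1} − x_{i+1} · y_i)| (indices mod n). Compute each cross term:
  (2)(2) − (-6)(7) = 46
  (-6)(0) − (-7)(2) = 14
  (-7)(-2) − (2)(0) = 14
  (2)(-3) − (5)(-2) = 4
  (5)(0) − (7)(-3) = 21
  (7)(7) − (2)(0) = 49
Sum = 148, so (signed) Area = 148/2 = 74, |Area| = 74.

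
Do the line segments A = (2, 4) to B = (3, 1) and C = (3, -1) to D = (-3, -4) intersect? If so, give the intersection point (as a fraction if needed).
No (intersection of containing lines falls outside at least one segment)

Parametrize and solve: t = 11/7, s = -2/21. At least one of these is outside [0, 1], so the segments do not intersect.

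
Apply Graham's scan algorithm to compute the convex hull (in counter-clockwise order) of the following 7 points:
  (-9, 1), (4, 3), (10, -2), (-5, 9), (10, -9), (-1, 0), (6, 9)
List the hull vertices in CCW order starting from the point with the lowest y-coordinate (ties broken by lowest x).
Hull (CCW) = [(10, -9), (10, -2), (6, 9), (-5, 9), (-9, 1)]

Graham scan procedure:
  1. Find the pivot p₀ = point with lowest y (tie → lowest x): (10, -9).
  2. Sort the remaining points by polar angle around p₀.
  3. Walk through sorted points, maintaining a stack; pop the top while the last three entries make a non-left turn (cross product ≤ 0).
  4. Final stack is the convex hull in CCW order: (10, -9), (10, -2), (6, 9), (-5, 9), (-9, 1).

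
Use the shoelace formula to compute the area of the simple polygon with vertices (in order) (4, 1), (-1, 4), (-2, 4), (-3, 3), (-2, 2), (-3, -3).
Area = 24

Shoelace formula: Area = (1/2) |Σ_i (x_i · y_{i+1} − x_{i+1} · y_i)| (indices mod n). Compute each cross term:
  (4)(4) − (-1)(1) = 17
  (-1)(4) − (-2)(4) = 4
  (-2)(3) − (-3)(4) = 6
  (-3)(2) − (-2)(3) = 0
  (-2)(-3) − (-3)(2) = 12
  (-3)(1) − (4)(-3) = 9
Sum = 48, so (signed) Area = 48/2 = 24, |Area| = 24.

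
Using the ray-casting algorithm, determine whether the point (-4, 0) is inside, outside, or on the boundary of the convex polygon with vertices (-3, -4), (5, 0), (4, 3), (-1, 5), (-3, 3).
The point (-4, 0) lies strictly outside the polygon

Cast a horizontal ray to the right from the query point and count how many polygon edges it crosses (each edge strictly once or zero times, handled with the usual half-open convention). 
Parity of crossings → even ⇒ outside.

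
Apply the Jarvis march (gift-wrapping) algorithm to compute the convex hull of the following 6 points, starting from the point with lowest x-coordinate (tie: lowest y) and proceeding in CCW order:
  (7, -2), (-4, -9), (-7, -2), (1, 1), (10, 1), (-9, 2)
Hull (CCW) = [(-9, 2), (-4, -9), (7, -2), (10, 1)]

Jarvis march: at each step, from the current hull vertex p, select the next vertex q as the point such that every other point lies strictly to the left of (or on) the directed line p → q. (Equivalently: for every other point r, the cross product (q − p) × (r − p) ≥ 0.)
Starting point (lowest x, tie lowest y): (-9, 2). Wrap until returning to start. Resulting hull: (-9, 2), (-4, -9), (7, -2), (10, 1).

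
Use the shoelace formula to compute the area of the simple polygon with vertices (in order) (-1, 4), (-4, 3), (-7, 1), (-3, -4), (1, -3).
Area = 75/2

Shoelace formula: Area = (1/2) |Σ_i (x_i · y_{i+1} − x_{i+1} · y_i)| (indices mod n). Compute each cross term:
  (-1)(3) − (-4)(4) = 13
  (-4)(1) − (-7)(3) = 17
  (-7)(-4) − (-3)(1) = 31
  (-3)(-3) − (1)(-4) = 13
  (1)(4) − (-1)(-3) = 1
Sum = 75, so (signed) Area = 75/2 = 75/2, |Area| = 75/2.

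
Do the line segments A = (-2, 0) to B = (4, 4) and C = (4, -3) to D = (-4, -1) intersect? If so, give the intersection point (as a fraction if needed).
No (intersection of containing lines falls outside at least one segment)

Parametrize and solve: t = -3/11, s = 21/22. At least one of these is outside [0, 1], so the segments do not intersect.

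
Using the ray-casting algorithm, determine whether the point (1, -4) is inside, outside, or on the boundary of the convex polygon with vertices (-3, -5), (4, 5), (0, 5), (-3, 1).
The point (1, -4) lies strictly outside the polygon

Cast a horizontal ray to the right from the query point and count how many polygon edges it crosses (each edge strictly once or zero times, handled with the usual half-open convention). 
Parity of crossings → even ⇒ outside.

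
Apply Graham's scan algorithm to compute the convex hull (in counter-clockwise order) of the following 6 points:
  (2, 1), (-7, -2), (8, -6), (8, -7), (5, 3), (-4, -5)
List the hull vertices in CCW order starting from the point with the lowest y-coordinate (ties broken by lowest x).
Hull (CCW) = [(8, -7), (8, -6), (5, 3), (-7, -2), (-4, -5)]

Graham scan procedure:
  1. Find the pivot p₀ = point with lowest y (tie → lowest x): (8, -7).
  2. Sort the remaining points by polar angle around p₀.
  3. Walk through sorted points, maintaining a stack; pop the top while the last three entries make a non-left turn (cross product ≤ 0).
  4. Final stack is the convex hull in CCW order: (8, -7), (8, -6), (5, 3), (-7, -2), (-4, -5).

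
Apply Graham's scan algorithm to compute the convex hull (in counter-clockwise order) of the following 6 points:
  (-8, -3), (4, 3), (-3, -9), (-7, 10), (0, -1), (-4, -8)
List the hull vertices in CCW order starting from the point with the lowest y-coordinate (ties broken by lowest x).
Hull (CCW) = [(-3, -9), (4, 3), (-7, 10), (-8, -3), (-4, -8)]

Graham scan procedure:
  1. Find the pivot p₀ = point with lowest y (tie → lowest x): (-3, -9).
  2. Sort the remaining points by polar angle around p₀.
  3. Walk through sorted points, maintaining a stack; pop the top while the last three entries make a non-left turn (cross product ≤ 0).
  4. Final stack is the convex hull in CCW order: (-3, -9), (4, 3), (-7, 10), (-8, -3), (-4, -8).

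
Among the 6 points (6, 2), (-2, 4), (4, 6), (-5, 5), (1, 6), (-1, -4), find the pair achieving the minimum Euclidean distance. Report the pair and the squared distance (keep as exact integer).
Pair = ((4, 6), (1, 6)); squared distance = 9

Compute all C(6, 2) = 15 pairwise squared distances (x_i − x_j)² + (y_i − y_j)². The minimum is 9, attained by the pair ((4, 6), (1, 6)).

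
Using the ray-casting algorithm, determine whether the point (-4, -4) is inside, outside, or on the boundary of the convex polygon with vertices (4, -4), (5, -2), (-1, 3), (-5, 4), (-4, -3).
The point (-4, -4) lies strictly outside the polygon

Cast a horizontal ray to the right from the query point and count how many polygon edges it crosses (each edge strictly once or zero times, handled with the usual half-open convention). 
Parity of crossings → even ⇒ outside.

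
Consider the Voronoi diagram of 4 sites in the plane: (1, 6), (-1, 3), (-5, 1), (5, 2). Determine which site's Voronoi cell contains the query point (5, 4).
Nearest site = (5, 2)

The Voronoi cell of site s contains exactly those query points closer to s than to any other site. Compute squared distances from q = (5, 4) to each site:
  (5 − 5)² + (2 − 4)² = 4
  (1 − 5)² + (6 − 4)² = 20
  (-1 − 5)² + (3 − 4)² = 37
  (-5 − 5)² + (1 − 4)² = 109
Minimum is attained by (5, 2), so q lies in its Voronoi cell.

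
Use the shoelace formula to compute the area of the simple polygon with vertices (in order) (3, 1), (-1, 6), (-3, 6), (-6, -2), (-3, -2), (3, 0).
Area = 44

Shoelace formula: Area = (1/2) |Σ_i (x_i · y_{i+1} − x_{i+1} · y_i)| (indices mod n). Compute each cross term:
  (3)(6) − (-1)(1) = 19
  (-1)(6) − (-3)(6) = 12
  (-3)(-2) − (-6)(6) = 42
  (-6)(-2) − (-3)(-2) = 6
  (-3)(0) − (3)(-2) = 6
  (3)(1) − (3)(0) = 3
Sum = 88, so (signed) Area = 88/2 = 44, |Area| = 44.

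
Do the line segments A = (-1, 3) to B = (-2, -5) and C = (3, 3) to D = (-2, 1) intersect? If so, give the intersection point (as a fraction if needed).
Yes; intersection at (-23/19, 25/19) (t = 4/19 on AB, s = 16/19 on CD)

Parametrize AB as A + t(B − A) = (-1 + -1 t, 3 + -8 t) and CD as C + s(D − C) = (3 + -5 s, 3 + -2 s). Solve the linear system for (t, s). Determinant = 38 ≠ 0, so a unique intersection of the containing lines exists. Solution: t = 4/19, s = 16/19 — both in [0, 1], so the segments cross. Intersection point: (-23/19, 25/19).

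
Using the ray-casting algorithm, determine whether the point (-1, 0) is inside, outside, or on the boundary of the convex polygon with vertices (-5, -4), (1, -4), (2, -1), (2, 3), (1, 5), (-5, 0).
The point (-1, 0) lies strictly inside the polygon

Cast a horizontal ray to the right from the query point and count how many polygon edges it crosses (each edge strictly once or zero times, handled with the usual half-open convention). 
Parity of crossings → odd ⇒ inside.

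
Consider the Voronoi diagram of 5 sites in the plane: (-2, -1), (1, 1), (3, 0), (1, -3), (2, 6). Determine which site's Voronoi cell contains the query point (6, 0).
Nearest site = (3, 0)

The Voronoi cell of site s contains exactly those query points closer to s than to any other site. Compute squared distances from q = (6, 0) to each site:
  (3 − 6)² + (0 − 0)² = 9
  (1 − 6)² + (1 − 0)² = 26
  (1 − 6)² + (-3 − 0)² = 34
  (2 − 6)² + (6 − 0)² = 52
  (-2 − 6)² + (-1 − 0)² = 65
Minimum is attained by (3, 0), so q lies in its Voronoi cell.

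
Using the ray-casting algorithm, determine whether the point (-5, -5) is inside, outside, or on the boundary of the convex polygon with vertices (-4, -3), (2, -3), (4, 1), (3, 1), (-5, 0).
The point (-5, -5) lies strictly outside the polygon

Cast a horizontal ray to the right from the query point and count how many polygon edges it crosses (each edge strictly once or zero times, handled with the usual half-open convention). 
Parity of crossings → even ⇒ outside.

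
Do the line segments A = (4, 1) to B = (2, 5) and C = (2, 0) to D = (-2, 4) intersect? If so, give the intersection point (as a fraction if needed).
No (intersection of containing lines falls outside at least one segment)

Parametrize and solve: t = -3/2, s = -5/4. At least one of these is outside [0, 1], so the segments do not intersect.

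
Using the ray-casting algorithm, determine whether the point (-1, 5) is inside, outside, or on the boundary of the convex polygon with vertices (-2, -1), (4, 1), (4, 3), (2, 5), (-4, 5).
The point (-1, 5) lies on the polygon boundary

Boundary check: the query satisfies the collinearity and bounding-box conditions for some polygon edge, so it lies exactly on the boundary.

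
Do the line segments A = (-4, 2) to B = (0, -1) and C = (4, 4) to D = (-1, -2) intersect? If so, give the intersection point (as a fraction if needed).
Yes; intersection at (-4/39, -12/13) (t = 38/39 on AB, s = 32/39 on CD)

Parametrize AB as A + t(B − A) = (-4 + 4 t, 2 + -3 t) and CD as C + s(D − C) = (4 + -5 s, 4 + -6 s). Solve the linear system for (t, s). Determinant = 39 ≠ 0, so a unique intersection of the containing lines exists. Solution: t = 38/39, s = 32/39 — both in [0, 1], so the segments cross. Intersection point: (-4/39, -12/13).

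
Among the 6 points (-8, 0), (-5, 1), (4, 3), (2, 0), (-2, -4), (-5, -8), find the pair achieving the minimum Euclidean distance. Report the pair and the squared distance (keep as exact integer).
Pair = ((-8, 0), (-5, 1)); squared distance = 10

Compute all C(6, 2) = 15 pairwise squared distances (x_i − x_j)² + (y_i − y_j)². The minimum is 10, attained by the pair ((-8, 0), (-5, 1)).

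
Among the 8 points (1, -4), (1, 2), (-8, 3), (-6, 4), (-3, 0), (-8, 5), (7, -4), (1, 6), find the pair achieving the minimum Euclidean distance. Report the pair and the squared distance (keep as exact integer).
Pair = ((-8, 3), (-8, 5)); squared distance = 4

Compute all C(8, 2) = 28 pairwise squared distances (x_i − x_j)² + (y_i − y_j)². The minimum is 4, attained by the pair ((-8, 3), (-8, 5)).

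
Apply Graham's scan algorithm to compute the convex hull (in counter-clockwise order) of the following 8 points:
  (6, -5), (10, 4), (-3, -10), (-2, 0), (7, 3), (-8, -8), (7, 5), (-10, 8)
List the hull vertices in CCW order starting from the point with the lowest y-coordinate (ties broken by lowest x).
Hull (CCW) = [(-3, -10), (6, -5), (10, 4), (7, 5), (-10, 8), (-8, -8)]

Graham scan procedure:
  1. Find the pivot p₀ = point with lowest y (tie → lowest x): (-3, -10).
  2. Sort the remaining points by polar angle around p₀.
  3. Walk through sorted points, maintaining a stack; pop the top while the last three entries make a non-left turn (cross product ≤ 0).
  4. Final stack is the convex hull in CCW order: (-3, -10), (6, -5), (10, 4), (7, 5), (-10, 8), (-8, -8).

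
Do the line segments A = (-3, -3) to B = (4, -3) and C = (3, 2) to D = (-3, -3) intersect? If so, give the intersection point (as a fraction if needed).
Yes; intersection at (-3, -3) (t = 0 on AB, s = 1 on CD)

Parametrize AB as A + t(B − A) = (-3 + 7 t, -3 + 0 t) and CD as C + s(D − C) = (3 + -6 s, 2 + -5 s). Solve the linear system for (t, s). Determinant = 35 ≠ 0, so a unique intersection of the containing lines exists. Solution: t = 0, s = 1 — both in [0, 1], so the segments cross. Intersection point: (-3, -3).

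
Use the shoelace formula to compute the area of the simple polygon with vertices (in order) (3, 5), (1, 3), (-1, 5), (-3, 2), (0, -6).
Area = 61/2

Shoelace formula: Area = (1/2) |Σ_i (x_i · y_{i+1} − x_{i+1} · y_i)| (indices mod n). Compute each cross term:
  (3)(3) − (1)(5) = 4
  (1)(5) − (-1)(3) = 8
  (-1)(2) − (-3)(5) = 13
  (-3)(-6) − (0)(2) = 18
  (0)(5) − (3)(-6) = 18
Sum = 61, so (signed) Area = 61/2 = 61/2, |Area| = 61/2.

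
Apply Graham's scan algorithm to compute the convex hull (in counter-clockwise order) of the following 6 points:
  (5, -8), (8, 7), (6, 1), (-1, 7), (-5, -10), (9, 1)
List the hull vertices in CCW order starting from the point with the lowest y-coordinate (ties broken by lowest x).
Hull (CCW) = [(-5, -10), (5, -8), (9, 1), (8, 7), (-1, 7)]

Graham scan procedure:
  1. Find the pivot p₀ = point with lowest y (tie → lowest x): (-5, -10).
  2. Sort the remaining points by polar angle around p₀.
  3. Walk through sorted points, maintaining a stack; pop the top while the last three entries make a non-left turn (cross product ≤ 0).
  4. Final stack is the convex hull in CCW order: (-5, -10), (5, -8), (9, 1), (8, 7), (-1, 7).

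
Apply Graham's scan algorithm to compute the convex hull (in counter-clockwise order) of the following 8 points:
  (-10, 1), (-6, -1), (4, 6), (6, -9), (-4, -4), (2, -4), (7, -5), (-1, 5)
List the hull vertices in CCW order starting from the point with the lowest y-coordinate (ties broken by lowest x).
Hull (CCW) = [(6, -9), (7, -5), (4, 6), (-1, 5), (-10, 1), (-4, -4)]

Graham scan procedure:
  1. Find the pivot p₀ = point with lowest y (tie → lowest x): (6, -9).
  2. Sort the remaining points by polar angle around p₀.
  3. Walk through sorted points, maintaining a stack; pop the top while the last three entries make a non-left turn (cross product ≤ 0).
  4. Final stack is the convex hull in CCW order: (6, -9), (7, -5), (4, 6), (-1, 5), (-10, 1), (-4, -4).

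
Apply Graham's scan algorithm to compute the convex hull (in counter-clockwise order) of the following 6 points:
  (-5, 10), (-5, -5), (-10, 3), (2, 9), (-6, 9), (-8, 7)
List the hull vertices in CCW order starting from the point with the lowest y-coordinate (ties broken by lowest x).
Hull (CCW) = [(-5, -5), (2, 9), (-5, 10), (-8, 7), (-10, 3)]

Graham scan procedure:
  1. Find the pivot p₀ = point with lowest y (tie → lowest x): (-5, -5).
  2. Sort the remaining points by polar angle around p₀.
  3. Walk through sorted points, maintaining a stack; pop the top while the last three entries make a non-left turn (cross product ≤ 0).
  4. Final stack is the convex hull in CCW order: (-5, -5), (2, 9), (-5, 10), (-8, 7), (-10, 3).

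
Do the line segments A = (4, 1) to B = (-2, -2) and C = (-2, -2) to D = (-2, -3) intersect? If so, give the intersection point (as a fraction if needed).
Yes; intersection at (-2, -2) (t = 1 on AB, s = 0 on CD)

Parametrize AB as A + t(B − A) = (4 + -6 t, 1 + -3 t) and CD as C + s(D − C) = (-2 + 0 s, -2 + -1 s). Solve the linear system for (t, s). Determinant = -6 ≠ 0, so a unique intersection of the containing lines exists. Solution: t = 1, s = 0 — both in [0, 1], so the segments cross. Intersection point: (-2, -2).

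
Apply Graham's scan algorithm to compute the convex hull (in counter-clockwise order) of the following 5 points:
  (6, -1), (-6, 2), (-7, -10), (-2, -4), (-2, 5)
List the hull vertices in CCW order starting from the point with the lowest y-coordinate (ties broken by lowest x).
Hull (CCW) = [(-7, -10), (6, -1), (-2, 5), (-6, 2)]

Graham scan procedure:
  1. Find the pivot p₀ = point with lowest y (tie → lowest x): (-7, -10).
  2. Sort the remaining points by polar angle around p₀.
  3. Walk through sorted points, maintaining a stack; pop the top while the last three entries make a non-left turn (cross product ≤ 0).
  4. Final stack is the convex hull in CCW order: (-7, -10), (6, -1), (-2, 5), (-6, 2).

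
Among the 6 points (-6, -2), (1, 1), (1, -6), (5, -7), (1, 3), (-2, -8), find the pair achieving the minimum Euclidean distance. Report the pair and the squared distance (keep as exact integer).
Pair = ((1, 1), (1, 3)); squared distance = 4

Compute all C(6, 2) = 15 pairwise squared distances (x_i − x_j)² + (y_i − y_j)². The minimum is 4, attained by the pair ((1, 1), (1, 3)).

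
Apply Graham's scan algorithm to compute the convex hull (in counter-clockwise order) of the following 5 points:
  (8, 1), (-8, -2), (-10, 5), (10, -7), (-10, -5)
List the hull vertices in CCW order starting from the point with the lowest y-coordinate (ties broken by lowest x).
Hull (CCW) = [(10, -7), (8, 1), (-10, 5), (-10, -5)]

Graham scan procedure:
  1. Find the pivot p₀ = point with lowest y (tie → lowest x): (10, -7).
  2. Sort the remaining points by polar angle around p₀.
  3. Walk through sorted points, maintaining a stack; pop the top while the last three entries make a non-left turn (cross product ≤ 0).
  4. Final stack is the convex hull in CCW order: (10, -7), (8, 1), (-10, 5), (-10, -5).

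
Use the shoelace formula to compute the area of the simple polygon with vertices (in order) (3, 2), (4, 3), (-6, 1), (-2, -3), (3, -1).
Area = 63/2

Shoelace formula: Area = (1/2) |Σ_i (x_i · y_{i+1} − x_{i+1} · y_i)| (indices mod n). Compute each cross term:
  (3)(3) − (4)(2) = 1
  (4)(1) − (-6)(3) = 22
  (-6)(-3) − (-2)(1) = 20
  (-2)(-1) − (3)(-3) = 11
  (3)(2) − (3)(-1) = 9
Sum = 63, so (signed) Area = 63/2 = 63/2, |Area| = 63/2.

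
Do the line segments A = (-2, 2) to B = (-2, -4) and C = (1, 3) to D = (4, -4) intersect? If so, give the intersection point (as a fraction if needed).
No (intersection of containing lines falls outside at least one segment)

Parametrize and solve: t = -4/3, s = -1. At least one of these is outside [0, 1], so the segments do not intersect.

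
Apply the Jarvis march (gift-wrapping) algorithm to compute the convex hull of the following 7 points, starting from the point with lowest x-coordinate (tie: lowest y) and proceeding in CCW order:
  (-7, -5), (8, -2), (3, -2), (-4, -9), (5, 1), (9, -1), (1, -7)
Hull (CCW) = [(-7, -5), (-4, -9), (1, -7), (8, -2), (9, -1), (5, 1)]

Jarvis march: at each step, from the current hull vertex p, select the next vertex q as the point such that every other point lies strictly to the left of (or on) the directed line p → q. (Equivalently: for every other point r, the cross product (q − p) × (r − p) ≥ 0.)
Starting point (lowest x, tie lowest y): (-7, -5). Wrap until returning to start. Resulting hull: (-7, -5), (-4, -9), (1, -7), (8, -2), (9, -1), (5, 1).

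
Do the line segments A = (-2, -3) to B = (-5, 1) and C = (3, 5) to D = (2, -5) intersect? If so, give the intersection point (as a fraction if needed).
No (intersection of containing lines falls outside at least one segment)

Parametrize and solve: t = -21/17, s = 22/17. At least one of these is outside [0, 1], so the segments do not intersect.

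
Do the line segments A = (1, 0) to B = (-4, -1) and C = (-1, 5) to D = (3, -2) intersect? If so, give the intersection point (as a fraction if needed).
No (intersection of containing lines falls outside at least one segment)

Parametrize and solve: t = -2/13, s = 9/13. At least one of these is outside [0, 1], so the segments do not intersect.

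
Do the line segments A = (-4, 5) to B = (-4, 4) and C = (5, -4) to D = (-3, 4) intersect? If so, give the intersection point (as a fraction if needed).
No (intersection of containing lines falls outside at least one segment)

Parametrize and solve: t = 0, s = 9/8. At least one of these is outside [0, 1], so the segments do not intersect.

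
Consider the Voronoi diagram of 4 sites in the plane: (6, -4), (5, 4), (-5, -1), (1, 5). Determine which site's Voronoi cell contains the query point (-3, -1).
Nearest site = (-5, -1)

The Voronoi cell of site s contains exactly those query points closer to s than to any other site. Compute squared distances from q = (-3, -1) to each site:
  (-5 − -3)² + (-1 − -1)² = 4
  (1 − -3)² + (5 − -1)² = 52
  (5 − -3)² + (4 − -1)² = 89
  (6 − -3)² + (-4 − -1)² = 90
Minimum is attained by (-5, -1), so q lies in its Voronoi cell.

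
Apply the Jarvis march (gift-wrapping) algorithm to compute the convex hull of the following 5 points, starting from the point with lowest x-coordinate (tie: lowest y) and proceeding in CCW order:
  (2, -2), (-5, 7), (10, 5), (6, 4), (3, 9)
Hull (CCW) = [(-5, 7), (2, -2), (10, 5), (3, 9)]

Jarvis march: at each step, from the current hull vertex p, select the next vertex q as the point such that every other point lies strictly to the left of (or on) the directed line p → q. (Equivalently: for every other point r, the cross product (q − p) × (r − p) ≥ 0.)
Starting point (lowest x, tie lowest y): (-5, 7). Wrap until returning to start. Resulting hull: (-5, 7), (2, -2), (10, 5), (3, 9).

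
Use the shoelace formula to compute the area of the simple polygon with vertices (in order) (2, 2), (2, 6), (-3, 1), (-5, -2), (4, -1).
Area = 31

Shoelace formula: Area = (1/2) |Σ_i (x_i · y_{i+1} − x_{i+1} · y_i)| (indices mod n). Compute each cross term:
  (2)(6) − (2)(2) = 8
  (2)(1) − (-3)(6) = 20
  (-3)(-2) − (-5)(1) = 11
  (-5)(-1) − (4)(-2) = 13
  (4)(2) − (2)(-1) = 10
Sum = 62, so (signed) Area = 62/2 = 31, |Area| = 31.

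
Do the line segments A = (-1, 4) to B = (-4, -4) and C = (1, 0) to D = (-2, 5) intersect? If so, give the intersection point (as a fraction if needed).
Yes; intersection at (-15/13, 140/39) (t = 2/39 on AB, s = 28/39 on CD)

Parametrize AB as A + t(B − A) = (-1 + -3 t, 4 + -8 t) and CD as C + s(D − C) = (1 + -3 s, 0 + 5 s). Solve the linear system for (t, s). Determinant = 39 ≠ 0, so a unique intersection of the containing lines exists. Solution: t = 2/39, s = 28/39 — both in [0, 1], so the segments cross. Intersection point: (-15/13, 140/39).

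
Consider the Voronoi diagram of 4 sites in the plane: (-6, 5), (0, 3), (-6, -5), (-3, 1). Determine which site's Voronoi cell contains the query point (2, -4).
Nearest site = (-3, 1)

The Voronoi cell of site s contains exactly those query points closer to s than to any other site. Compute squared distances from q = (2, -4) to each site:
  (-3 − 2)² + (1 − -4)² = 50
  (0 − 2)² + (3 − -4)² = 53
  (-6 − 2)² + (-5 − -4)² = 65
  (-6 − 2)² + (5 − -4)² = 145
Minimum is attained by (-3, 1), so q lies in its Voronoi cell.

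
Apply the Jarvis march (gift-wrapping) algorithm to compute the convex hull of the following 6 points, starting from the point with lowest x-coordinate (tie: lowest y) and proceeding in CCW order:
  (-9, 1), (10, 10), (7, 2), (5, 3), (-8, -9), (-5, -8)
Hull (CCW) = [(-9, 1), (-8, -9), (-5, -8), (7, 2), (10, 10)]

Jarvis march: at each step, from the current hull vertex p, select the next vertex q as the point such that every other point lies strictly to the left of (or on) the directed line p → q. (Equivalently: for every other point r, the cross product (q − p) × (r − p) ≥ 0.)
Starting point (lowest x, tie lowest y): (-9, 1). Wrap until returning to start. Resulting hull: (-9, 1), (-8, -9), (-5, -8), (7, 2), (10, 10).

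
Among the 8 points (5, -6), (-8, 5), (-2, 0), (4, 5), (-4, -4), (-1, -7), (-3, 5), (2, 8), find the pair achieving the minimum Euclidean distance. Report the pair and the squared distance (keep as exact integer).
Pair = ((4, 5), (2, 8)); squared distance = 13

Compute all C(8, 2) = 28 pairwise squared distances (x_i − x_j)² + (y_i − y_j)². The minimum is 13, attained by the pair ((4, 5), (2, 8)).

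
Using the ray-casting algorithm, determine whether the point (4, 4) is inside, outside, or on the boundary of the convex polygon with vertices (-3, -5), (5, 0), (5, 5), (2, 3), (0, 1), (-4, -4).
The point (4, 4) lies strictly inside the polygon

Cast a horizontal ray to the right from the query point and count how many polygon edges it crosses (each edge strictly once or zero times, handled with the usual half-open convention). 
Parity of crossings → odd ⇒ inside.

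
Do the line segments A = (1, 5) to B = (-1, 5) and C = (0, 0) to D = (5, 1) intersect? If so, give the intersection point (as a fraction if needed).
No (intersection of containing lines falls outside at least one segment)

Parametrize and solve: t = -12, s = 5. At least one of these is outside [0, 1], so the segments do not intersect.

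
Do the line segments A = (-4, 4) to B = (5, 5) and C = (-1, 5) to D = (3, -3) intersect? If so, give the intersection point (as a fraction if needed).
Yes; intersection at (-13/19, 83/19) (t = 7/19 on AB, s = 3/38 on CD)

Parametrize AB as A + t(B − A) = (-4 + 9 t, 4 + 1 t) and CD as C + s(D − C) = (-1 + 4 s, 5 + -8 s). Solve the linear system for (t, s). Determinant = 76 ≠ 0, so a unique intersection of the containing lines exists. Solution: t = 7/19, s = 3/38 — both in [0, 1], so the segments cross. Intersection point: (-13/19, 83/19).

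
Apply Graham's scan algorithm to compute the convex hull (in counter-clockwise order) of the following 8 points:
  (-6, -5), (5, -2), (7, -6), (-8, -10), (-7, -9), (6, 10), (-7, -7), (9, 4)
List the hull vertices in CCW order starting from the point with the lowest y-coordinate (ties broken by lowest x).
Hull (CCW) = [(-8, -10), (7, -6), (9, 4), (6, 10), (-6, -5), (-7, -7)]

Graham scan procedure:
  1. Find the pivot p₀ = point with lowest y (tie → lowest x): (-8, -10).
  2. Sort the remaining points by polar angle around p₀.
  3. Walk through sorted points, maintaining a stack; pop the top while the last three entries make a non-left turn (cross product ≤ 0).
  4. Final stack is the convex hull in CCW order: (-8, -10), (7, -6), (9, 4), (6, 10), (-6, -5), (-7, -7).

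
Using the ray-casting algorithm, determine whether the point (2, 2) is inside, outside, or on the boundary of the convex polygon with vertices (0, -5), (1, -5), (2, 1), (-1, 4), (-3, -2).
The point (2, 2) lies strictly outside the polygon

Cast a horizontal ray to the right from the query point and count how many polygon edges it crosses (each edge strictly once or zero times, handled with the usual half-open convention). 
Parity of crossings → even ⇒ outside.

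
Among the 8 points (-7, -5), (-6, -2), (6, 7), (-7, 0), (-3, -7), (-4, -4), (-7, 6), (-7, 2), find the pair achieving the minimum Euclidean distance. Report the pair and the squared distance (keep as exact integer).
Pair = ((-7, 0), (-7, 2)); squared distance = 4

Compute all C(8, 2) = 28 pairwise squared distances (x_i − x_j)² + (y_i − y_j)². The minimum is 4, attained by the pair ((-7, 0), (-7, 2)).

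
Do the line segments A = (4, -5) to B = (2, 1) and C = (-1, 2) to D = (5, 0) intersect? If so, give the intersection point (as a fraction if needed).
Yes; intersection at (2, 1) (t = 1 on AB, s = 1/2 on CD)

Parametrize AB as A + t(B − A) = (4 + -2 t, -5 + 6 t) and CD as C + s(D − C) = (-1 + 6 s, 2 + -2 s). Solve the linear system for (t, s). Determinant = 32 ≠ 0, so a unique intersection of the containing lines exists. Solution: t = 1, s = 1/2 — both in [0, 1], so the segments cross. Intersection point: (2, 1).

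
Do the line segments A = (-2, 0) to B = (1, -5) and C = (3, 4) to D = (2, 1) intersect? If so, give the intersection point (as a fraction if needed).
No (intersection of containing lines falls outside at least one segment)

Parametrize and solve: t = 11/14, s = 37/14. At least one of these is outside [0, 1], so the segments do not intersect.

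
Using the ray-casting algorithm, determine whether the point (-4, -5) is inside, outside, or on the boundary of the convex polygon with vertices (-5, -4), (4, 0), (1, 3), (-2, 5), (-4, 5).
The point (-4, -5) lies strictly outside the polygon

Cast a horizontal ray to the right from the query point and count how many polygon edges it crosses (each edge strictly once or zero times, handled with the usual half-open convention). 
Parity of crossings → even ⇒ outside.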